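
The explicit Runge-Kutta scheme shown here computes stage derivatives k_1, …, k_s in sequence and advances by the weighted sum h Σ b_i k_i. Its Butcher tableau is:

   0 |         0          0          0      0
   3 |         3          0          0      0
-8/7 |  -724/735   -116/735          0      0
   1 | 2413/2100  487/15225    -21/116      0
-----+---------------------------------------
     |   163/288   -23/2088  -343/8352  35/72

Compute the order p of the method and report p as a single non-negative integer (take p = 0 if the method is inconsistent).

4

b = (163/288, -23/2088, -343/8352, 35/72)
c = (0, 3, -8/7, 1)
Ac = (0, 0, -116/245, 53/175)
Σ b_i: 163/288·1 + (-23/2088)·1 + (-343/8352)·1 + 35/72·1 = 1 ✓
b·c: (-23/2088)·3 + (-343/8352)·(-8/7) + 35/72·1 = 1/2 ✓
b·c²: (-23/2088)·9 + (-343/8352)·64/49 + 35/72·1 = 1/3 ✓
b·Ac: (-343/8352)·(-116/245) + 35/72·53/175 = 1/6 ✓
b·c³: (-23/2088)·27 + (-343/8352)·(-512/343) + 35/72·1 = 1/4 ✓
b·(c∘Ac): (-343/8352)·928/1715 + 35/72·53/175 = 1/8 ✓
b·Ac²: (-343/8352)·(-348/245) + 35/72·9/175 = 1/12 ✓
b·A²c: 35/72·3/35 = 1/24 ✓; 4 stages ⇒ order 4.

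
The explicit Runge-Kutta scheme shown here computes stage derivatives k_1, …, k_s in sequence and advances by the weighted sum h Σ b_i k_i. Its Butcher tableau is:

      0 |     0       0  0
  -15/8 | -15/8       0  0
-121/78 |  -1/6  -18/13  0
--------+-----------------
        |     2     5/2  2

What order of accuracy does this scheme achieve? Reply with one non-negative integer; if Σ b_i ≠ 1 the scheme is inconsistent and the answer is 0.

b = (2, 5/2, 2)
c = (0, -15/8, -121/78)
Ac = (0, 0, 135/52)
Σ b_i: 2·1 + 5/2·1 + 2·1 = 13/2 ≠ 1 ⇒ order 0.

0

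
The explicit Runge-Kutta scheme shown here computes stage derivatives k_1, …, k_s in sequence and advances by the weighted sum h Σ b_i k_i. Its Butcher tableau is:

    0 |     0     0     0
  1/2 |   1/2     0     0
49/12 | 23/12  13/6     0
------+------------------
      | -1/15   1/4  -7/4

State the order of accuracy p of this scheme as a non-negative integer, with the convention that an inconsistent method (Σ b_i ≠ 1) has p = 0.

b = (-1/15, 1/4, -7/4)
c = (0, 1/2, 49/12)
Ac = (0, 0, 13/12)
Σ b_i: (-1/15)·1 + 1/4·1 + (-7/4)·1 = -47/30 ≠ 1 ⇒ order 0.

0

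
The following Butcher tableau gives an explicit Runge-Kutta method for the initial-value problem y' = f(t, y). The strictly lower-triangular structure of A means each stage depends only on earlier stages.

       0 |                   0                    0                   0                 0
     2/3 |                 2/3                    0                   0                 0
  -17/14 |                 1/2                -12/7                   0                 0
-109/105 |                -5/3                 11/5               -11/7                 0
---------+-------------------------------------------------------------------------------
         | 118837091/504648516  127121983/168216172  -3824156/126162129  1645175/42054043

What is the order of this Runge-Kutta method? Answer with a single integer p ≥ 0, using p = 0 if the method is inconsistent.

b = (118837091/504648516, 127121983/168216172, -3824156/126162129, 1645175/42054043)
c = (0, 2/3, -17/14, -109/105)
Ac = (0, 0, -8/7, 4961/1470)
Σ b_i: 118837091/504648516·1 + 127121983/168216172·1 + (-3824156/126162129)·1 + 1645175/42054043·1 = 1 ✓
b·c: 127121983/168216172·2/3 + (-3824156/126162129)·(-17/14) + 1645175/42054043·(-109/105) = 1/2 ✓
b·c²: 127121983/168216172·4/9 + (-3824156/126162129)·289/196 + 1645175/42054043·11881/11025 = 1/3 ✓
b·Ac: (-3824156/126162129)·(-8/7) + 1645175/42054043·4961/1470 = 1/6 ✓
b·c³: 127121983/168216172·8/27 + (-3824156/126162129)·(-4913/2744) + 1645175/42054043·(-1295029/1157625) = 18632219161/79482141270 ≠ 1/4 ⇒ order 3.
b·(c∘Ac): (-3824156/126162129)·68/49 + 1645175/42054043·(-540749/154350) = -949119571/5298809418 ≠ 1/8
b·Ac²: (-3824156/126162129)·(-16/21) + 1645175/42054043·(-82687/61740) = -310497221/10597618836 ≠ 1/12
b·A²c: 1645175/42054043·88/49 = 2954600/42054043 ≠ 1/24

3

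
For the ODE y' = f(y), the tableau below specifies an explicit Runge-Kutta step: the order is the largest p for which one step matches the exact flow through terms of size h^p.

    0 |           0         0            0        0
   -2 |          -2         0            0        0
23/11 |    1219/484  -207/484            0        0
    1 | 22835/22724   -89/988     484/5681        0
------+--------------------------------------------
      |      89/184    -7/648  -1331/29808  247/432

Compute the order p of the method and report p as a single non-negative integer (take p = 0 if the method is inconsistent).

4

b = (89/184, -7/648, -1331/29808, 247/432)
c = (0, -2, 23/11, 1)
Ac = (0, 0, 207/242, 177/494)
Σ b_i: 89/184·1 + (-7/648)·1 + (-1331/29808)·1 + 247/432·1 = 1 ✓
b·c: (-7/648)·(-2) + (-1331/29808)·23/11 + 247/432·1 = 1/2 ✓
b·c²: (-7/648)·4 + (-1331/29808)·529/121 + 247/432·1 = 1/3 ✓
b·Ac: (-1331/29808)·207/242 + 247/432·177/494 = 1/6 ✓
b·c³: (-7/648)·(-8) + (-1331/29808)·12167/1331 + 247/432·1 = 1/4 ✓
b·(c∘Ac): (-1331/29808)·4761/2662 + 247/432·177/494 = 1/8 ✓
b·Ac²: (-1331/29808)·(-207/121) + 247/432·3/247 = 1/12 ✓
b·A²c: 247/432·18/247 = 1/24 ✓; 4 stages ⇒ order 4.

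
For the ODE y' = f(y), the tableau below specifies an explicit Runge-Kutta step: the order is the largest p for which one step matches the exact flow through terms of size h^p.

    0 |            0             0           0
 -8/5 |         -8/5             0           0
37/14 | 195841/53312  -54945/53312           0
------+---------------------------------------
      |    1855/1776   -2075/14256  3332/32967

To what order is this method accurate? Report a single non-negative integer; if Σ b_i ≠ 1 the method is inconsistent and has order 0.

b = (1855/1776, -2075/14256, 3332/32967)
c = (0, -8/5, 37/14)
Ac = (0, 0, 10989/6664)
Σ b_i: 1855/1776·1 + (-2075/14256)·1 + 3332/32967·1 = 1 ✓
b·c: (-2075/14256)·(-8/5) + 3332/32967·37/14 = 1/2 ✓
b·c²: (-2075/14256)·64/25 + 3332/32967·1369/196 = 1/3 ✓
b·Ac: 3332/32967·10989/6664 = 1/6 ✓; 3 stages ⇒ order 3.

3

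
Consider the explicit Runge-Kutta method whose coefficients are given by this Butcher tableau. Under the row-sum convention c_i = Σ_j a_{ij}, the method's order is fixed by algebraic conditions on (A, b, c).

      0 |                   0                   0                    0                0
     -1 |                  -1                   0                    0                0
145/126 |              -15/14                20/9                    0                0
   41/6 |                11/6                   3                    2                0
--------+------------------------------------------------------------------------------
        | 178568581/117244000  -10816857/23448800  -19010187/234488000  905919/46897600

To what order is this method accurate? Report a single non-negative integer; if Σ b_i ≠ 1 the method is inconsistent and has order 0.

3

b = (178568581/117244000, -10816857/23448800, -19010187/234488000, 905919/46897600)
c = (0, -1, 145/126, 41/6)
Ac = (0, 0, -20/9, -44/63)
Σ b_i: 178568581/117244000·1 + (-10816857/23448800)·1 + (-19010187/234488000)·1 + 905919/46897600·1 = 1 ✓
b·c: (-10816857/23448800)·(-1) + (-19010187/234488000)·145/126 + 905919/46897600·41/6 = 1/2 ✓
b·c²: (-10816857/23448800)·1 + (-19010187/234488000)·21025/15876 + 905919/46897600·1681/36 = 1/3 ✓
b·Ac: (-19010187/234488000)·(-20/9) + 905919/46897600·(-44/63) = 1/6 ✓
b·c³: (-10816857/23448800)·(-1) + (-19010187/234488000)·3048625/2000376 + 905919/46897600·68921/216 = 115251735209/17727292800 ≠ 1/4 ⇒ order 3.
b·(c∘Ac): (-19010187/234488000)·(-1450/567) + 905919/46897600·(-902/189) = 6074479/52759800 ≠ 1/8
b·Ac²: (-19010187/234488000)·20/9 + 905919/46897600·44839/7938 = -251880359/3545458560 ≠ 1/12
b·A²c: 905919/46897600·(-40/9) = -301973/3517320 ≠ 1/24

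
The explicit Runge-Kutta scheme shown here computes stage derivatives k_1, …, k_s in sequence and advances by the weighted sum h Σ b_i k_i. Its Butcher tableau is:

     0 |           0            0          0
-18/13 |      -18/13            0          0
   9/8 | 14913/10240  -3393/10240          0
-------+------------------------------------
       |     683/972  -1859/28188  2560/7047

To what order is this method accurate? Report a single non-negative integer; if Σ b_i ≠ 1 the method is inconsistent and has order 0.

b = (683/972, -1859/28188, 2560/7047)
c = (0, -18/13, 9/8)
Ac = (0, 0, 2349/5120)
Σ b_i: 683/972·1 + (-1859/28188)·1 + 2560/7047·1 = 1 ✓
b·c: (-1859/28188)·(-18/13) + 2560/7047·9/8 = 1/2 ✓
b·c²: (-1859/28188)·324/169 + 2560/7047·81/64 = 1/3 ✓
b·Ac: 2560/7047·2349/5120 = 1/6 ✓; 3 stages ⇒ order 3.

3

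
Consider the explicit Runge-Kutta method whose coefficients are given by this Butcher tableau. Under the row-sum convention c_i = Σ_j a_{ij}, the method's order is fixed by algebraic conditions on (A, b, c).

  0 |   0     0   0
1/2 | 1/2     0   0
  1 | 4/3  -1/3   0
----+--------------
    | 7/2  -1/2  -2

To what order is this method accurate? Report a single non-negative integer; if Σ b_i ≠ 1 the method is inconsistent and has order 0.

b = (7/2, -1/2, -2)
c = (0, 1/2, 1)
Ac = (0, 0, -1/6)
Σ b_i: 7/2·1 + (-1/2)·1 + (-2)·1 = 1 ✓
b·c: (-1/2)·1/2 + (-2)·1 = -9/4 ≠ 1/2 ⇒ order 1.

1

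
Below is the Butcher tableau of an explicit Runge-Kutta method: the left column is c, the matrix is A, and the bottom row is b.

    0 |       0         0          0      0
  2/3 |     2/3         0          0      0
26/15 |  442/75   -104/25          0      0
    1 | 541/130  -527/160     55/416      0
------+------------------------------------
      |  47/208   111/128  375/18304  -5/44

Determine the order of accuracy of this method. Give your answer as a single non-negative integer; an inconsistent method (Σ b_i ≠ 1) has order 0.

b = (47/208, 111/128, 375/18304, -5/44)
c = (0, 2/3, 26/15, 1)
Ac = (0, 0, -208/75, -59/30)
Σ b_i: 47/208·1 + 111/128·1 + 375/18304·1 + (-5/44)·1 = 1 ✓
b·c: 111/128·2/3 + 375/18304·26/15 + (-5/44)·1 = 1/2 ✓
b·c²: 111/128·4/9 + 375/18304·676/225 + (-5/44)·1 = 1/3 ✓
b·Ac: 375/18304·(-208/75) + (-5/44)·(-59/30) = 1/6 ✓
b·c³: 111/128·8/27 + 375/18304·17576/3375 + (-5/44)·1 = 1/4 ✓
b·(c∘Ac): 375/18304·(-5408/1125) + (-5/44)·(-59/30) = 1/8 ✓
b·Ac²: 375/18304·(-416/225) + (-5/44)·(-16/15) = 1/12 ✓
b·A²c: (-5/44)·(-11/30) = 1/24 ✓; 4 stages ⇒ order 4.

4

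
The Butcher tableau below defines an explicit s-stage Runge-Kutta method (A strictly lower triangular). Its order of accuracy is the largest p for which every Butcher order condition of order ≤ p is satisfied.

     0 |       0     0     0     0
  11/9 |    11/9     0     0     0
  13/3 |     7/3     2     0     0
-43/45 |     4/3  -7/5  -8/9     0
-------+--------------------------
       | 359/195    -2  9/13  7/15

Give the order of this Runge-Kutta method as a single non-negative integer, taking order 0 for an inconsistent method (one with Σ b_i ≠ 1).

b = (359/195, -2, 9/13, 7/15)
c = (0, 11/9, 13/3, -43/45)
Ac = (0, 0, 22/9, -751/135)
Σ b_i: 359/195·1 + (-2)·1 + 9/13·1 + 7/15·1 = 1 ✓
b·c: (-2)·11/9 + 9/13·13/3 + 7/15·(-43/45) = 74/675 ≠ 1/2 ⇒ order 1.

1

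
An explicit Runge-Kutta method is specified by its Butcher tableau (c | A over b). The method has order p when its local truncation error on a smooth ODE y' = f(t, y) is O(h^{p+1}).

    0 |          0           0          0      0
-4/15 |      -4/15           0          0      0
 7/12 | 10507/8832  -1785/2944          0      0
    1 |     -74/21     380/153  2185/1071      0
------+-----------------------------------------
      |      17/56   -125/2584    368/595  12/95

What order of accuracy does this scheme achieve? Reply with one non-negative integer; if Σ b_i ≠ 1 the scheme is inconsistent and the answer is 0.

4

b = (17/56, -125/2584, 368/595, 12/95)
c = (0, -4/15, 7/12, 1)
Ac = (0, 0, 119/736, 19/36)
Σ b_i: 17/56·1 + (-125/2584)·1 + 368/595·1 + 12/95·1 = 1 ✓
b·c: (-125/2584)·(-4/15) + 368/595·7/12 + 12/95·1 = 1/2 ✓
b·c²: (-125/2584)·16/225 + 368/595·49/144 + 12/95·1 = 1/3 ✓
b·Ac: 368/595·119/736 + 12/95·19/36 = 1/6 ✓
b·c³: (-125/2584)·(-64/3375) + 368/595·343/1728 + 12/95·1 = 1/4 ✓
b·(c∘Ac): 368/595·833/8832 + 12/95·19/36 = 1/8 ✓
b·Ac²: 368/595·(-119/2760) + 12/95·209/240 = 1/12 ✓
b·A²c: 12/95·95/288 = 1/24 ✓; 4 stages ⇒ order 4.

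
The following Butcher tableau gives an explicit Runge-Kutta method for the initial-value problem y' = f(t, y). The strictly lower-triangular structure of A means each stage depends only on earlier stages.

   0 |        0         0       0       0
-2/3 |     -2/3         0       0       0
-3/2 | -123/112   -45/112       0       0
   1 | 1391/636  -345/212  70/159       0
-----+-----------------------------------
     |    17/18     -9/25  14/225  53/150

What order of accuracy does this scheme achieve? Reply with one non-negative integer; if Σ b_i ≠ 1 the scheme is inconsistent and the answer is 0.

b = (17/18, -9/25, 14/225, 53/150)
c = (0, -2/3, -3/2, 1)
Ac = (0, 0, 15/56, 45/106)
Σ b_i: 17/18·1 + (-9/25)·1 + 14/225·1 + 53/150·1 = 1 ✓
b·c: (-9/25)·(-2/3) + 14/225·(-3/2) + 53/150·1 = 1/2 ✓
b·c²: (-9/25)·4/9 + 14/225·9/4 + 53/150·1 = 1/3 ✓
b·Ac: 14/225·15/56 + 53/150·45/106 = 1/6 ✓
b·c³: (-9/25)·(-8/27) + 14/225·(-27/8) + 53/150·1 = 1/4 ✓
b·(c∘Ac): 14/225·(-45/112) + 53/150·45/106 = 1/8 ✓
b·Ac²: 14/225·(-5/28) + 53/150·85/318 = 1/12 ✓
b·A²c: 53/150·25/212 = 1/24 ✓; 4 stages ⇒ order 4.

4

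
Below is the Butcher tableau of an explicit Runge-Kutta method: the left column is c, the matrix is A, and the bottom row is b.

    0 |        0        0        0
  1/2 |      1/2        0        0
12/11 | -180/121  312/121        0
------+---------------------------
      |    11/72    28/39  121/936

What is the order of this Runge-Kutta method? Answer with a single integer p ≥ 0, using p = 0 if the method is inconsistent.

3

b = (11/72, 28/39, 121/936)
c = (0, 1/2, 12/11)
Ac = (0, 0, 156/121)
Σ b_i: 11/72·1 + 28/39·1 + 121/936·1 = 1 ✓
b·c: 28/39·1/2 + 121/936·12/11 = 1/2 ✓
b·c²: 28/39·1/4 + 121/936·144/121 = 1/3 ✓
b·Ac: 121/936·156/121 = 1/6 ✓; 3 stages ⇒ order 3.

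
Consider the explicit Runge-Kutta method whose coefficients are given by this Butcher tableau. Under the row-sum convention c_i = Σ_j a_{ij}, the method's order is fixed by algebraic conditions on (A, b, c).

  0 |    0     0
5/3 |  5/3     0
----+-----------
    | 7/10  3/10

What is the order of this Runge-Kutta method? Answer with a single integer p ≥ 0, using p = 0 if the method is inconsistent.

2

b = (7/10, 3/10)
c = (0, 5/3)
Σ b_i: 7/10·1 + 3/10·1 = 1 ✓
b·c: 3/10·5/3 = 1/2 ✓; 2 stages ⇒ order 2.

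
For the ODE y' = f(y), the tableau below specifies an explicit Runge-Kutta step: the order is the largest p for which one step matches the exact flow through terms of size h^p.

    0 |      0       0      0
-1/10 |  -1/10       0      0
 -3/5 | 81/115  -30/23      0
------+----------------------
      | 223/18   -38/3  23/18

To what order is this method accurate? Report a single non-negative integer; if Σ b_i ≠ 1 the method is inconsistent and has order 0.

b = (223/18, -38/3, 23/18)
c = (0, -1/10, -3/5)
Ac = (0, 0, 3/23)
Σ b_i: 223/18·1 + (-38/3)·1 + 23/18·1 = 1 ✓
b·c: (-38/3)·(-1/10) + 23/18·(-3/5) = 1/2 ✓
b·c²: (-38/3)·1/100 + 23/18·9/25 = 1/3 ✓
b·Ac: 23/18·3/23 = 1/6 ✓; 3 stages ⇒ order 3.

3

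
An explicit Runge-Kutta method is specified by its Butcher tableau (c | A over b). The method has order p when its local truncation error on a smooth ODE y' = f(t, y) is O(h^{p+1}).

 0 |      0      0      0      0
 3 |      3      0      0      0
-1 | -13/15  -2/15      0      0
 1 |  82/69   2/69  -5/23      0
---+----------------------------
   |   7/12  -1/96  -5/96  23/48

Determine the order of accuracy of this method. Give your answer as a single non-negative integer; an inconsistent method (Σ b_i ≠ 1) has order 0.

4

b = (7/12, -1/96, -5/96, 23/48)
c = (0, 3, -1, 1)
Ac = (0, 0, -2/5, 7/23)
Σ b_i: 7/12·1 + (-1/96)·1 + (-5/96)·1 + 23/48·1 = 1 ✓
b·c: (-1/96)·3 + (-5/96)·(-1) + 23/48·1 = 1/2 ✓
b·c²: (-1/96)·9 + (-5/96)·1 + 23/48·1 = 1/3 ✓
b·Ac: (-5/96)·(-2/5) + 23/48·7/23 = 1/6 ✓
b·c³: (-1/96)·27 + (-5/96)·(-1) + 23/48·1 = 1/4 ✓
b·(c∘Ac): (-5/96)·2/5 + 23/48·7/23 = 1/8 ✓
b·Ac²: (-5/96)·(-6/5) + 23/48·1/23 = 1/12 ✓
b·A²c: 23/48·2/23 = 1/24 ✓; 4 stages ⇒ order 4.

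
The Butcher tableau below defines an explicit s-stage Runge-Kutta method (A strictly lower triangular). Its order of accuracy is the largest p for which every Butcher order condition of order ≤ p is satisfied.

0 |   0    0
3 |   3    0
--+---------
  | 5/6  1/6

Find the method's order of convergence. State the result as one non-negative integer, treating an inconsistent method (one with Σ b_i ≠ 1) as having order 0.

2

b = (5/6, 1/6)
c = (0, 3)
Σ b_i: 5/6·1 + 1/6·1 = 1 ✓
b·c: 1/6·3 = 1/2 ✓; 2 stages ⇒ order 2.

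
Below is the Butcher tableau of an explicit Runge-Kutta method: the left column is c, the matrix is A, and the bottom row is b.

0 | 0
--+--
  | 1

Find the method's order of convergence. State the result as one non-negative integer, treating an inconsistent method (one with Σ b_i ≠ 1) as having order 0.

b = (1)
c = (0)
Σ b_i: 1·1 = 1 ✓; 1 stage ⇒ order 1.

1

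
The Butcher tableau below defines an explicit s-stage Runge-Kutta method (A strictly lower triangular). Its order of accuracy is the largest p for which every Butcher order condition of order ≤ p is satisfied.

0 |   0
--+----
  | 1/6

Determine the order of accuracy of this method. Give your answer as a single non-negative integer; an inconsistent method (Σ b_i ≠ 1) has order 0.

0

b = (1/6)
c = (0)
Σ b_i: 1/6·1 = 1/6 ≠ 1 ⇒ order 0.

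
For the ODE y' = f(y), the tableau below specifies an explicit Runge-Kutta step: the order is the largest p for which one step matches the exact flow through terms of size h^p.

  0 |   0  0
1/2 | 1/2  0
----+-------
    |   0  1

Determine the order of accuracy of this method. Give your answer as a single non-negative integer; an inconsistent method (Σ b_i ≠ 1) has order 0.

2

b = (0, 1)
c = (0, 1/2)
Σ b_i: 1·1 = 1 ✓
b·c: 1·1/2 = 1/2 ✓; 2 stages ⇒ order 2.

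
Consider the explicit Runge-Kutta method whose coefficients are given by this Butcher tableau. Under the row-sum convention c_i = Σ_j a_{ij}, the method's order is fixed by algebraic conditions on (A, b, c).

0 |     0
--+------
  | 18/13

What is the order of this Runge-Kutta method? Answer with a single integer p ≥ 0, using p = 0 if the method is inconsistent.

0

b = (18/13)
c = (0)
Σ b_i: 18/13·1 = 18/13 ≠ 1 ⇒ order 0.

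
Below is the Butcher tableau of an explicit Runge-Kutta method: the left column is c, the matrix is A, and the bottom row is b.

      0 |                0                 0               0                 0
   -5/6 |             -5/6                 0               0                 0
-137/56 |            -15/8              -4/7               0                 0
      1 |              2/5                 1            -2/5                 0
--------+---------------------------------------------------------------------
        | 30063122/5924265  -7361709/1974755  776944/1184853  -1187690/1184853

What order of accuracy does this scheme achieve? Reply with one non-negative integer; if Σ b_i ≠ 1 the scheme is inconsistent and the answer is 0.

b = (30063122/5924265, -7361709/1974755, 776944/1184853, -1187690/1184853)
c = (0, -5/6, -137/56, 1)
Ac = (0, 0, 10/21, 61/420)
Σ b_i: 30063122/5924265·1 + (-7361709/1974755)·1 + 776944/1184853·1 + (-1187690/1184853)·1 = 1 ✓
b·c: (-7361709/1974755)·(-5/6) + 776944/1184853·(-137/56) + (-1187690/1184853)·1 = 1/2 ✓
b·c²: (-7361709/1974755)·25/36 + 776944/1184853·18769/3136 + (-1187690/1184853)·1 = 1/3 ✓
b·Ac: 776944/1184853·10/21 + (-1187690/1184853)·61/420 = 1/6 ✓
b·c³: (-7361709/1974755)·(-125/216) + 776944/1184853·(-2571353/175616) + (-1187690/1184853)·1 = -6725028049/796221216 ≠ 1/4 ⇒ order 3.
b·(c∘Ac): 776944/1184853·(-685/588) + (-1187690/1184853)·61/420 = -6465667/7109118 ≠ 1/8
b·Ac²: 776944/1184853·(-25/63) + (-1187690/1184853)·(-119921/70560) = 574640669/398110608 ≠ 1/12
b·A²c: (-1187690/1184853)·(-4/21) = 678680/3554559 ≠ 1/24

3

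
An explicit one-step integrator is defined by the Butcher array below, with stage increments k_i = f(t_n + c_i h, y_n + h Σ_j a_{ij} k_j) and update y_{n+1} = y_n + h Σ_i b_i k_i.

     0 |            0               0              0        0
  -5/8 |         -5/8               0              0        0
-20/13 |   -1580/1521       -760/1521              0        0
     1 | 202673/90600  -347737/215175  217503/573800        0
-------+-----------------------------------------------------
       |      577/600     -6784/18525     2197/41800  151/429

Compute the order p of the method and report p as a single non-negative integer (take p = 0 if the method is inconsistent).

4

b = (577/600, -6784/18525, 2197/41800, 151/429)
c = (0, -5/8, -20/13, 1)
Ac = (0, 0, 475/1521, 1547/3624)
Σ b_i: 577/600·1 + (-6784/18525)·1 + 2197/41800·1 + 151/429·1 = 1 ✓
b·c: (-6784/18525)·(-5/8) + 2197/41800·(-20/13) + 151/429·1 = 1/2 ✓
b·c²: (-6784/18525)·25/64 + 2197/41800·400/169 + 151/429·1 = 1/3 ✓
b·Ac: 2197/41800·475/1521 + 151/429·1547/3624 = 1/6 ✓
b·c³: (-6784/18525)·(-125/512) + 2197/41800·(-8000/2197) + 151/429·1 = 1/4 ✓
b·(c∘Ac): 2197/41800·(-9500/19773) + 151/429·1547/3624 = 1/8 ✓
b·Ac²: 2197/41800·(-2375/12168) + 151/429·7709/28992 = 1/12 ✓
b·A²c: 151/429·143/1208 = 1/24 ✓; 4 stages ⇒ order 4.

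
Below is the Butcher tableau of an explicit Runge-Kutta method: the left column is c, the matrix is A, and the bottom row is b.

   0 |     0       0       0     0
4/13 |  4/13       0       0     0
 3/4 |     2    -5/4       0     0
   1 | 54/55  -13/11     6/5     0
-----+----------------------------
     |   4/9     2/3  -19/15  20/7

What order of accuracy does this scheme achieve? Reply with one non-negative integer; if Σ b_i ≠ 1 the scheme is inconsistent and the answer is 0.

0

b = (4/9, 2/3, -19/15, 20/7)
c = (0, 4/13, 3/4, 1)
Ac = (0, 0, -5/13, 59/110)
Σ b_i: 4/9·1 + 2/3·1 + (-19/15)·1 + 20/7·1 = 851/315 ≠ 1 ⇒ order 0.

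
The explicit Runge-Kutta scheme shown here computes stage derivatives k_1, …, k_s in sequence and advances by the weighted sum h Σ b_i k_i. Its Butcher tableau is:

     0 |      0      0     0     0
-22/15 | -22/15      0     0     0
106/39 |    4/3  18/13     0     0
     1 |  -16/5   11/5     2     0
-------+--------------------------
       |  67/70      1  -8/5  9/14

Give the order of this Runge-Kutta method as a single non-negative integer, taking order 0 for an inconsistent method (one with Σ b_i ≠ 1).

b = (67/70, 1, -8/5, 9/14)
c = (0, -22/15, 106/39, 1)
Ac = (0, 0, -132/65, 718/325)
Σ b_i: 67/70·1 + 1·1 + (-8/5)·1 + 9/14·1 = 1 ✓
b·c: 1·(-22/15) + (-8/5)·106/39 + 9/14·1 = -4707/910 ≠ 1/2 ⇒ order 1.

1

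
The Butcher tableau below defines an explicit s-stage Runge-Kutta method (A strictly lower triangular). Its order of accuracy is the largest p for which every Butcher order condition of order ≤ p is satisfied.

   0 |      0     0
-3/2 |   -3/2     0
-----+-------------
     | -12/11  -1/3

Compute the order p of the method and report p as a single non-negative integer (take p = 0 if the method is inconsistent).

b = (-12/11, -1/3)
c = (0, -3/2)
Σ b_i: (-12/11)·1 + (-1/3)·1 = -47/33 ≠ 1 ⇒ order 0.

0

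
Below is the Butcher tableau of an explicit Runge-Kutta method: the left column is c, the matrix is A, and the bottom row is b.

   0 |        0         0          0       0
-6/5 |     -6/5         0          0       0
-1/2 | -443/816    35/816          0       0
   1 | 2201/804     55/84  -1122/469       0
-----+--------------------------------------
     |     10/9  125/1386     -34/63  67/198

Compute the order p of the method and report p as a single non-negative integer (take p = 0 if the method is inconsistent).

b = (10/9, 125/1386, -34/63, 67/198)
c = (0, -6/5, -1/2, 1)
Ac = (0, 0, -7/136, 55/134)
Σ b_i: 10/9·1 + 125/1386·1 + (-34/63)·1 + 67/198·1 = 1 ✓
b·c: 125/1386·(-6/5) + (-34/63)·(-1/2) + 67/198·1 = 1/2 ✓
b·c²: 125/1386·36/25 + (-34/63)·1/4 + 67/198·1 = 1/3 ✓
b·Ac: (-34/63)·(-7/136) + 67/198·55/134 = 1/6 ✓
b·c³: 125/1386·(-216/125) + (-34/63)·(-1/8) + 67/198·1 = 1/4 ✓
b·(c∘Ac): (-34/63)·7/272 + 67/198·55/134 = 1/8 ✓
b·Ac²: (-34/63)·21/340 + 67/198·231/670 = 1/12 ✓
b·A²c: 67/198·33/268 = 1/24 ✓; 4 stages ⇒ order 4.

4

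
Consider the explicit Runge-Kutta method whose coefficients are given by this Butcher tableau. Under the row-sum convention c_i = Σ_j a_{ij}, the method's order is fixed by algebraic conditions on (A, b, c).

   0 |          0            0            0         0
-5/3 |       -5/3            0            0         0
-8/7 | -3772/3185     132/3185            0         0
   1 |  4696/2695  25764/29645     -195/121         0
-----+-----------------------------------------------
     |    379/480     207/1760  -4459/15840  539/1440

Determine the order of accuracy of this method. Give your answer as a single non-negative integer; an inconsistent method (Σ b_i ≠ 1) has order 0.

b = (379/480, 207/1760, -4459/15840, 539/1440)
c = (0, -5/3, -8/7, 1)
Ac = (0, 0, -44/637, 212/539)
Σ b_i: 379/480·1 + 207/1760·1 + (-4459/15840)·1 + 539/1440·1 = 1 ✓
b·c: 207/1760·(-5/3) + (-4459/15840)·(-8/7) + 539/1440·1 = 1/2 ✓
b·c²: 207/1760·25/9 + (-4459/15840)·64/49 + 539/1440·1 = 1/3 ✓
b·Ac: (-4459/15840)·(-44/637) + 539/1440·212/539 = 1/6 ✓
b·c³: 207/1760·(-125/27) + (-4459/15840)·(-512/343) + 539/1440·1 = 1/4 ✓
b·(c∘Ac): (-4459/15840)·352/4459 + 539/1440·212/539 = 1/8 ✓
b·Ac²: (-4459/15840)·220/1911 + 539/1440·500/1617 = 1/12 ✓
b·A²c: 539/1440·60/539 = 1/24 ✓; 4 stages ⇒ order 4.

4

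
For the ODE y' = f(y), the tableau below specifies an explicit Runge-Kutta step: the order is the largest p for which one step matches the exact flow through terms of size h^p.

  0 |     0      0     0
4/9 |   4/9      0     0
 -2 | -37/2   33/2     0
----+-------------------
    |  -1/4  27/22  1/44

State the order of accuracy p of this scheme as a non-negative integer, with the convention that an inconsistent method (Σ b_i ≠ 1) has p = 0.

b = (-1/4, 27/22, 1/44)
c = (0, 4/9, -2)
Ac = (0, 0, 22/3)
Σ b_i: (-1/4)·1 + 27/22·1 + 1/44·1 = 1 ✓
b·c: 27/22·4/9 + 1/44·(-2) = 1/2 ✓
b·c²: 27/22·16/81 + 1/44·4 = 1/3 ✓
b·Ac: 1/44·22/3 = 1/6 ✓; 3 stages ⇒ order 3.

3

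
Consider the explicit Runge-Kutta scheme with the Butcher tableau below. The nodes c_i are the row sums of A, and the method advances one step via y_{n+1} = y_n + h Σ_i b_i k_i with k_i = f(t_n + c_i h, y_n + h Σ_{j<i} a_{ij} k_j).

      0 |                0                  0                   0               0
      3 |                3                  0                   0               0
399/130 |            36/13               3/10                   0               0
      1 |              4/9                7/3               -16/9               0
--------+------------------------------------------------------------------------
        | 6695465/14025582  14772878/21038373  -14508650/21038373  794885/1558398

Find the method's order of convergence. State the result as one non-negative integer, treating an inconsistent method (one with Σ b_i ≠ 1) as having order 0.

3

b = (6695465/14025582, 14772878/21038373, -14508650/21038373, 794885/1558398)
c = (0, 3, 399/130, 1)
Ac = (0, 0, 9/10, 301/195)
Σ b_i: 6695465/14025582·1 + 14772878/21038373·1 + (-14508650/21038373)·1 + 794885/1558398·1 = 1 ✓
b·c: 14772878/21038373·3 + (-14508650/21038373)·399/130 + 794885/1558398·1 = 1/2 ✓
b·c²: 14772878/21038373·9 + (-14508650/21038373)·159201/16900 + 794885/1558398·1 = 1/3 ✓
b·Ac: (-14508650/21038373)·9/10 + 794885/1558398·301/195 = 1/6 ✓
b·c³: 14772878/21038373·27 + (-14508650/21038373)·63521199/2197000 + 794885/1558398·1 = -95194399/202591740 ≠ 1/4 ⇒ order 3.
b·(c∘Ac): (-14508650/21038373)·3591/1300 + 794885/1558398·301/195 = -2612575/2337597 ≠ 1/8
b·Ac²: (-14508650/21038373)·27/10 + 794885/1558398·17969/4225 = 10376817/33765290 ≠ 1/12
b·A²c: 794885/1558398·(-8/5) = -635908/779199 ≠ 1/24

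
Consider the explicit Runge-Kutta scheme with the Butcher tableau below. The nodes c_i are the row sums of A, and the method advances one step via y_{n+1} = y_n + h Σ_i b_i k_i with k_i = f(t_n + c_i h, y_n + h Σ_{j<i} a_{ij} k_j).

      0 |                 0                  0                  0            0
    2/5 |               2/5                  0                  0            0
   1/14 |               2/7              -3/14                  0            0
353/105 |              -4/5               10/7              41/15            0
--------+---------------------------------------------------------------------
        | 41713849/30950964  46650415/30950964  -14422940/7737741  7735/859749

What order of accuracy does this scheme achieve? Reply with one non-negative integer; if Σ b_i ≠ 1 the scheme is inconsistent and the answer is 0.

b = (41713849/30950964, 46650415/30950964, -14422940/7737741, 7735/859749)
c = (0, 2/5, 1/14, 353/105)
Ac = (0, 0, -3/35, 23/30)
Σ b_i: 41713849/30950964·1 + 46650415/30950964·1 + (-14422940/7737741)·1 + 7735/859749·1 = 1 ✓
b·c: 46650415/30950964·2/5 + (-14422940/7737741)·1/14 + 7735/859749·353/105 = 1/2 ✓
b·c²: 46650415/30950964·4/25 + (-14422940/7737741)·1/196 + 7735/859749·124609/11025 = 1/3 ✓
b·Ac: (-14422940/7737741)·(-3/35) + 7735/859749·23/30 = 1/6 ✓
b·c³: 46650415/30950964·8/125 + (-14422940/7737741)·1/2744 + 7735/859749·43986977/1157625 = 24889699763/56872396350 ≠ 1/4 ⇒ order 3.
b·(c∘Ac): (-14422940/7737741)·(-3/490) + 7735/859749·8119/3150 = 18741353/541641870 ≠ 1/8
b·Ac²: (-14422940/7737741)·(-6/175) + 7735/859749·713/2940 = 23864569/361094580 ≠ 1/12
b·A²c: 7735/859749·(-41/175) = -9061/4298745 ≠ 1/24

3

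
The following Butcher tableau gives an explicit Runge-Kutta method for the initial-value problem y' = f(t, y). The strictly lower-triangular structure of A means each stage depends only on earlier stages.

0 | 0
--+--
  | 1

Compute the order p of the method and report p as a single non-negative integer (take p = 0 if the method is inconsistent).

1

b = (1)
c = (0)
Σ b_i: 1·1 = 1 ✓; 1 stage ⇒ order 1.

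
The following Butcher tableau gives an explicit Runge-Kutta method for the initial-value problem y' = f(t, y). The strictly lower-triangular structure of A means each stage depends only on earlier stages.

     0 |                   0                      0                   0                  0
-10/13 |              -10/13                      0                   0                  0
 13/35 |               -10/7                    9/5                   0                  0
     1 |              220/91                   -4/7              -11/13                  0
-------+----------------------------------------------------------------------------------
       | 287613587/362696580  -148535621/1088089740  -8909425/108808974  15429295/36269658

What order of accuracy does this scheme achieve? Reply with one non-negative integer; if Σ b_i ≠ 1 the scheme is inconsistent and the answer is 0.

3

b = (287613587/362696580, -148535621/1088089740, -8909425/108808974, 15429295/36269658)
c = (0, -10/13, 13/35, 1)
Ac = (0, 0, -18/13, 57/455)
Σ b_i: 287613587/362696580·1 + (-148535621/1088089740)·1 + (-8909425/108808974)·1 + 15429295/36269658·1 = 1 ✓
b·c: (-148535621/1088089740)·(-10/13) + (-8909425/108808974)·13/35 + 15429295/36269658·1 = 1/2 ✓
b·c²: (-148535621/1088089740)·100/169 + (-8909425/108808974)·169/1225 + 15429295/36269658·1 = 1/3 ✓
b·Ac: (-8909425/108808974)·(-18/13) + 15429295/36269658·57/455 = 1/6 ✓
b·c³: (-148535621/1088089740)·(-1000/2197) + (-8909425/108808974)·2197/42875 + 15429295/36269658·1 = 569748691/1178763885 ≠ 1/4 ⇒ order 3.
b·(c∘Ac): (-8909425/108808974)·(-18/35) + 15429295/36269658·57/455 = 4998111/52389506 ≠ 1/8
b·Ac²: (-8909425/108808974)·180/169 + 15429295/36269658·(-94167/207025) = -1544156161/5500898130 ≠ 1/12
b·A²c: 15429295/36269658·198/169 = 169722245/340531789 ≠ 1/24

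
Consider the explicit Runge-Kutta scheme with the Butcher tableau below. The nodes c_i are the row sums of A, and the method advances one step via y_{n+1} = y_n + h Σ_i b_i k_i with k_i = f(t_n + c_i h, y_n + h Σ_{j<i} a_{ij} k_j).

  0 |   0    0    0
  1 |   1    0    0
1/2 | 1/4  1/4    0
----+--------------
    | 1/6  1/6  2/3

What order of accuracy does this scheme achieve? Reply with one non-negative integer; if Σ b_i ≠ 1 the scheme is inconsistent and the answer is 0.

3

b = (1/6, 1/6, 2/3)
c = (0, 1, 1/2)
Ac = (0, 0, 1/4)
Σ b_i: 1/6·1 + 1/6·1 + 2/3·1 = 1 ✓
b·c: 1/6·1 + 2/3·1/2 = 1/2 ✓
b·c²: 1/6·1 + 2/3·1/4 = 1/3 ✓
b·Ac: 2/3·1/4 = 1/6 ✓; 3 stages ⇒ order 3.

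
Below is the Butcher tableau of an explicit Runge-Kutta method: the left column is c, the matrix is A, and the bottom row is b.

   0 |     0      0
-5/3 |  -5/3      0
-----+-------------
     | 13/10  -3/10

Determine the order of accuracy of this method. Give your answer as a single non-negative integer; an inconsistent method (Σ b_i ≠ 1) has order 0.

b = (13/10, -3/10)
c = (0, -5/3)
Σ b_i: 13/10·1 + (-3/10)·1 = 1 ✓
b·c: (-3/10)·(-5/3) = 1/2 ✓; 2 stages ⇒ order 2.

2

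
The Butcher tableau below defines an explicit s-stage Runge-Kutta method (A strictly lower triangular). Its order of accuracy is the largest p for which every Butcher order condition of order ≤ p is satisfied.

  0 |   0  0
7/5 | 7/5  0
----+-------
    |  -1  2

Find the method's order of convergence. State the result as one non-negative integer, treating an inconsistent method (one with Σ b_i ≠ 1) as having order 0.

b = (-1, 2)
c = (0, 7/5)
Σ b_i: (-1)·1 + 2·1 = 1 ✓
b·c: 2·7/5 = 14/5 ≠ 1/2 ⇒ order 1.

1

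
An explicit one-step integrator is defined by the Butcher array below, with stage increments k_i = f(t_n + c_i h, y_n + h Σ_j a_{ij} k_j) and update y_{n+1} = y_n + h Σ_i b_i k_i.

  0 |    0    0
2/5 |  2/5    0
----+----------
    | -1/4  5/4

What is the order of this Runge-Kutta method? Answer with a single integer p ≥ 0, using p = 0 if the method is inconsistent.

2

b = (-1/4, 5/4)
c = (0, 2/5)
Σ b_i: (-1/4)·1 + 5/4·1 = 1 ✓
b·c: 5/4·2/5 = 1/2 ✓; 2 stages ⇒ order 2.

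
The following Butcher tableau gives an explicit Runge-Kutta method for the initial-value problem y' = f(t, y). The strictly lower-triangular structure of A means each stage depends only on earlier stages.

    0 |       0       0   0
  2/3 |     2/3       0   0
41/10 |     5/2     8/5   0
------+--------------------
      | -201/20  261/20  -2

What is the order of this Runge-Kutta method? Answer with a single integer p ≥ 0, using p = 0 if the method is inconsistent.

b = (-201/20, 261/20, -2)
c = (0, 2/3, 41/10)
Ac = (0, 0, 16/15)
Σ b_i: (-201/20)·1 + 261/20·1 + (-2)·1 = 1 ✓
b·c: 261/20·2/3 + (-2)·41/10 = 1/2 ✓
b·c²: 261/20·4/9 + (-2)·1681/100 = -1391/50 ≠ 1/3 ⇒ order 2.
b·Ac: (-2)·16/15 = -32/15 ≠ 1/6

2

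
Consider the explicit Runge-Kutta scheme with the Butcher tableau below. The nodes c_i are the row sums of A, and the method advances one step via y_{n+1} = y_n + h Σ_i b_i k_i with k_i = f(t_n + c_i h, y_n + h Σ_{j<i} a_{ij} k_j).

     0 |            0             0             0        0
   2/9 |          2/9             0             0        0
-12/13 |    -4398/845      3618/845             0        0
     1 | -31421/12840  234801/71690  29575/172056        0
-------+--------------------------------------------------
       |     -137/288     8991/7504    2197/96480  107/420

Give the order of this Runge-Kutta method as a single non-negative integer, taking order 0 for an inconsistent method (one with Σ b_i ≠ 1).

4

b = (-137/288, 8991/7504, 2197/96480, 107/420)
c = (0, 2/9, -12/13, 1)
Ac = (0, 0, 804/845, 609/1070)
Σ b_i: (-137/288)·1 + 8991/7504·1 + 2197/96480·1 + 107/420·1 = 1 ✓
b·c: 8991/7504·2/9 + 2197/96480·(-12/13) + 107/420·1 = 1/2 ✓
b·c²: 8991/7504·4/81 + 2197/96480·144/169 + 107/420·1 = 1/3 ✓
b·Ac: 2197/96480·804/845 + 107/420·609/1070 = 1/6 ✓
b·c³: 8991/7504·8/729 + 2197/96480·(-1728/2197) + 107/420·1 = 1/4 ✓
b·(c∘Ac): 2197/96480·(-9648/10985) + 107/420·609/1070 = 1/8 ✓
b·Ac²: 2197/96480·536/2535 + 107/420·1484/4815 = 1/12 ✓
b·A²c: 107/420·35/214 = 1/24 ✓; 4 stages ⇒ order 4.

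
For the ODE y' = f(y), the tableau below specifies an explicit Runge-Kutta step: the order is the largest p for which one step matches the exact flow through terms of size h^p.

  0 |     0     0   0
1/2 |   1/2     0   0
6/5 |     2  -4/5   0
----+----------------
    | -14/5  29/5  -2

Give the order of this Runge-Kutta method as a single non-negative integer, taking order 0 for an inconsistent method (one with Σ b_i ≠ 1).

2

b = (-14/5, 29/5, -2)
c = (0, 1/2, 6/5)
Ac = (0, 0, -2/5)
Σ b_i: (-14/5)·1 + 29/5·1 + (-2)·1 = 1 ✓
b·c: 29/5·1/2 + (-2)·6/5 = 1/2 ✓
b·c²: 29/5·1/4 + (-2)·36/25 = -143/100 ≠ 1/3 ⇒ order 2.
b·Ac: (-2)·(-2/5) = 4/5 ≠ 1/6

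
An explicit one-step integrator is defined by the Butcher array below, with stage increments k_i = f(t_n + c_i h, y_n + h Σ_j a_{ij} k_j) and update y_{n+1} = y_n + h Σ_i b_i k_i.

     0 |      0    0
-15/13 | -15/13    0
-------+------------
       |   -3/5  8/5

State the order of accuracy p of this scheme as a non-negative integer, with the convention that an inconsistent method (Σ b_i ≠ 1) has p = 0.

1

b = (-3/5, 8/5)
c = (0, -15/13)
Σ b_i: (-3/5)·1 + 8/5·1 = 1 ✓
b·c: 8/5·(-15/13) = -24/13 ≠ 1/2 ⇒ order 1.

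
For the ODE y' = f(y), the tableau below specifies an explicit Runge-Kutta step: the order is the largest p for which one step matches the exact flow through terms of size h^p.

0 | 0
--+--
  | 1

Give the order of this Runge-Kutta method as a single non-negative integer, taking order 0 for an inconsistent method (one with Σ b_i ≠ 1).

1

b = (1)
c = (0)
Σ b_i: 1·1 = 1 ✓; 1 stage ⇒ order 1.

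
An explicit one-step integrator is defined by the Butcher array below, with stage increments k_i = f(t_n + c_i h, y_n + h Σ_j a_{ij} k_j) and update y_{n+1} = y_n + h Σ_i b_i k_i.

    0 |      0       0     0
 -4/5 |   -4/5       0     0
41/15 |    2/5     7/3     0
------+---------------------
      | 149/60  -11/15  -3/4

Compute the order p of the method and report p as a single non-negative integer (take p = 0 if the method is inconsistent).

1

b = (149/60, -11/15, -3/4)
c = (0, -4/5, 41/15)
Ac = (0, 0, -28/15)
Σ b_i: 149/60·1 + (-11/15)·1 + (-3/4)·1 = 1 ✓
b·c: (-11/15)·(-4/5) + (-3/4)·41/15 = -439/300 ≠ 1/2 ⇒ order 1.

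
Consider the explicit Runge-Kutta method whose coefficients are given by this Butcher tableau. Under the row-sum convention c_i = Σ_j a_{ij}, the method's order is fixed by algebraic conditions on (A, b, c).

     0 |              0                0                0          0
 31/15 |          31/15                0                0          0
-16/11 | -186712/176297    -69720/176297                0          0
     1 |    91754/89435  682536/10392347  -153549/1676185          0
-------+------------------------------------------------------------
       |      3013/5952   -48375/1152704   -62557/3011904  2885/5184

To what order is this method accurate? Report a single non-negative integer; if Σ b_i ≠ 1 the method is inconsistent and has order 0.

b = (3013/5952, -48375/1152704, -62557/3011904, 2885/5184)
c = (0, 31/15, -16/11, 1)
Ac = (0, 0, -4648/5687, 776/2885)
Σ b_i: 3013/5952·1 + (-48375/1152704)·1 + (-62557/3011904)·1 + 2885/5184·1 = 1 ✓
b·c: (-48375/1152704)·31/15 + (-62557/3011904)·(-16/11) + 2885/5184·1 = 1/2 ✓
b·c²: (-48375/1152704)·961/225 + (-62557/3011904)·256/121 + 2885/5184·1 = 1/3 ✓
b·Ac: (-62557/3011904)·(-4648/5687) + 2885/5184·776/2885 = 1/6 ✓
b·c³: (-48375/1152704)·29791/3375 + (-62557/3011904)·(-4096/1331) + 2885/5184·1 = 1/4 ✓
b·(c∘Ac): (-62557/3011904)·74368/62557 + 2885/5184·776/2885 = 1/8 ✓
b·Ac²: (-62557/3011904)·(-144088/85305) + 2885/5184·3752/43275 = 1/12 ✓
b·A²c: 2885/5184·216/2885 = 1/24 ✓; 4 stages ⇒ order 4.

4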